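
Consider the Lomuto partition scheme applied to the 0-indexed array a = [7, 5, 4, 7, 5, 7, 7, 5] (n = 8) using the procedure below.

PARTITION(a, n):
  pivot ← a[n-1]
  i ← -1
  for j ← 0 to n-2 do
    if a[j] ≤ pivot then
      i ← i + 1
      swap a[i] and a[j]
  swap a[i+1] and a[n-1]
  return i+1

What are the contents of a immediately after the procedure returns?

[5, 4, 5, 5, 7, 7, 7, 7]

pivot = a[7] = 5; i = -1
j=0: a[0]=7 > 5 → no swap
j=1: a[1]=5 ≤ 5 → i=0, swap a[0],a[1] → [5, 7, 4, 7, 5, 7, 7, 5]
j=2: a[2]=4 ≤ 5 → i=1, swap a[1],a[2] → [5, 4, 7, 7, 5, 7, 7, 5]
j=3: a[3]=7 > 5 → no swap
j=4: a[4]=5 ≤ 5 → i=2, swap a[2],a[4] → [5, 4, 5, 7, 7, 7, 7, 5]
j=5: a[5]=7 > 5 → no swap
j=6: a[6]=7 > 5 → no swap
final swap a[3],a[7] → [5, 4, 5, 5, 7, 7, 7, 7]; return 3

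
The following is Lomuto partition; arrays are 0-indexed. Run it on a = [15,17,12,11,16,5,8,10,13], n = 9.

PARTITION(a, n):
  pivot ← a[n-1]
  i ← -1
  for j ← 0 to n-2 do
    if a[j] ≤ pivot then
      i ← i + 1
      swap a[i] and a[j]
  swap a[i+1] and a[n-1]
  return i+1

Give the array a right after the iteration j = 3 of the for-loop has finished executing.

[12,11,15,17,16,5,8,10,13]

pivot = a[8] = 13; i = -1
j=0: a[0]=15 > 13 → no swap
j=1: a[1]=17 > 13 → no swap
j=2: a[2]=12 ≤ 13 → i=0, swap a[0],a[2] → [12,17,15,11,16,5,8,10,13]
j=3: a[3]=11 ≤ 13 → i=1, swap a[1],a[3] → [12,11,15,17,16,5,8,10,13]
(after j=3) a = [12,11,15,17,16,5,8,10,13]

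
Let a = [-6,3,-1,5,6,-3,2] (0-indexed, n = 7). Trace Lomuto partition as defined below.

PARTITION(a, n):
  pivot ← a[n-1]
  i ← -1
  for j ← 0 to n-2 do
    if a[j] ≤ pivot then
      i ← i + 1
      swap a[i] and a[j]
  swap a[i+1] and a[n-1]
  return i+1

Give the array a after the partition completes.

pivot = a[6] = 2; i = -1
j=0: a[0]=-6 ≤ 2 → i=0, swap a[0],a[0] (no change) → [-6,3,-1,5,6,-3,2]
j=1: a[1]=3 > 2 → no swap
j=2: a[2]=-1 ≤ 2 → i=1, swap a[1],a[2] → [-6,-1,3,5,6,-3,2]
j=3: a[3]=5 > 2 → no swap
j=4: a[4]=6 > 2 → no swap
j=5: a[5]=-3 ≤ 2 → i=2, swap a[2],a[5] → [-6,-1,-3,5,6,3,2]
final swap a[3],a[6] → [-6,-1,-3,2,6,3,5]; return 3

[-6,-1,-3,2,6,3,5]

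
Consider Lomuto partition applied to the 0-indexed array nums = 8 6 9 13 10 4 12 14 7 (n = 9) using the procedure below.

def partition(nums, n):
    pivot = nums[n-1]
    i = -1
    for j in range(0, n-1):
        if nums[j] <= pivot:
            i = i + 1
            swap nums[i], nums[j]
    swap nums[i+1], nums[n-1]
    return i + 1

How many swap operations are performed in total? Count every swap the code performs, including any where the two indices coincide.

3

pivot = nums[8] = 7; i = -1
j=0: nums[0]=8 > 7 → no swap
j=1: nums[1]=6 ≤ 7 → i=0, swap nums[0],nums[1] → 6 8 9 13 10 4 12 14 7
j=2: nums[2]=9 > 7 → no swap
j=3: nums[3]=13 > 7 → no swap
j=4: nums[4]=10 > 7 → no swap
j=5: nums[5]=4 ≤ 7 → i=1, swap nums[1],nums[5] → 6 4 9 13 10 8 12 14 7
j=6: nums[6]=12 > 7 → no swap
j=7: nums[7]=14 > 7 → no swap
final swap nums[2],nums[8] → 6 4 7 13 10 8 12 14 9; return 2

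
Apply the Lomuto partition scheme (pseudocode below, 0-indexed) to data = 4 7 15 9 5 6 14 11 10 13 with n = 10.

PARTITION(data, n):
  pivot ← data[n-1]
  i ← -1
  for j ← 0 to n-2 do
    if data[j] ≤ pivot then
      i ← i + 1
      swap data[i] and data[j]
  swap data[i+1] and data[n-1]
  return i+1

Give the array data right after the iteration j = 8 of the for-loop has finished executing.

4 7 9 5 6 11 10 15 14 13

pivot=13, i=-1
j=0: 4≤13, i=0, swap(0,0) ⇒ 4 7 15 9 5 6 14 11 10 13
j=1: 7≤13, i=1, swap(1,1) ⇒ 4 7 15 9 5 6 14 11 10 13
j=2: 15>13, skip
j=3: 9≤13, i=2, swap(2,3) ⇒ 4 7 9 15 5 6 14 11 10 13
j=4: 5≤13, i=3, swap(3,4) ⇒ 4 7 9 5 15 6 14 11 10 13
j=5: 6≤13, i=4, swap(4,5) ⇒ 4 7 9 5 6 15 14 11 10 13
j=6: 14>13, skip
j=7: 11≤13, i=5, swap(5,7) ⇒ 4 7 9 5 6 11 14 15 10 13
j=8: 10≤13, i=6, swap(6,8) ⇒ 4 7 9 5 6 11 10 15 14 13
(after j=8) data = 4 7 9 5 6 11 10 15 14 13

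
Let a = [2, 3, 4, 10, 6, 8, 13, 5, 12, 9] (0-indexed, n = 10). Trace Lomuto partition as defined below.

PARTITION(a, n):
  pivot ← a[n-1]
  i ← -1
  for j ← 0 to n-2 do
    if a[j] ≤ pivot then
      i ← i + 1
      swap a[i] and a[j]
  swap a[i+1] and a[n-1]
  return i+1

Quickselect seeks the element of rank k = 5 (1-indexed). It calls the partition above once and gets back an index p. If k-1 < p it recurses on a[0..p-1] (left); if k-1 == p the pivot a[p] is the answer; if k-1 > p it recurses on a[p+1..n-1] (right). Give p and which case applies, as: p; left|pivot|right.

6; left

pivot=9, i=-1
j=0: 2≤9, i=0, swap(0,0) ⇒ [2, 3, 4, 10, 6, 8, 13, 5, 12, 9]
j=1: 3≤9, i=1, swap(1,1) ⇒ [2, 3, 4, 10, 6, 8, 13, 5, 12, 9]
j=2: 4≤9, i=2, swap(2,2) ⇒ [2, 3, 4, 10, 6, 8, 13, 5, 12, 9]
j=3: 10>9, skip
j=4: 6≤9, i=3, swap(3,4) ⇒ [2, 3, 4, 6, 10, 8, 13, 5, 12, 9]
j=5: 8≤9, i=4, swap(4,5) ⇒ [2, 3, 4, 6, 8, 10, 13, 5, 12, 9]
j=6: 13>9, skip
j=7: 5≤9, i=5, swap(5,7) ⇒ [2, 3, 4, 6, 8, 5, 13, 10, 12, 9]
j=8: 12>9, skip
swap(6,9) ⇒ [2, 3, 4, 6, 8, 5, 9, 10, 12, 13]; return 6
p = 6; k-1 = 4 < 6 ⇒ left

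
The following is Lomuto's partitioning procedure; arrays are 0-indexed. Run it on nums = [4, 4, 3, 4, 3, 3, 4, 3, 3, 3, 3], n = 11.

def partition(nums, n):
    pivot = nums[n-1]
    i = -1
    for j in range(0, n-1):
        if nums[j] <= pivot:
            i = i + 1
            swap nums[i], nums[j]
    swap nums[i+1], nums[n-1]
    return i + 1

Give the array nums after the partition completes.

[3, 3, 3, 3, 3, 3, 3, 4, 4, 4, 4]

pivot=3, i=-1
j=0: 4>3, skip
j=1: 4>3, skip
j=2: 3≤3, i=0, swap(0,2) ⇒ [3, 4, 4, 4, 3, 3, 4, 3, 3, 3, 3]
j=3: 4>3, skip
j=4: 3≤3, i=1, swap(1,4) ⇒ [3, 3, 4, 4, 4, 3, 4, 3, 3, 3, 3]
j=5: 3≤3, i=2, swap(2,5) ⇒ [3, 3, 3, 4, 4, 4, 4, 3, 3, 3, 3]
j=6: 4>3, skip
j=7: 3≤3, i=3, swap(3,7) ⇒ [3, 3, 3, 3, 4, 4, 4, 4, 3, 3, 3]
j=8: 3≤3, i=4, swap(4,8) ⇒ [3, 3, 3, 3, 3, 4, 4, 4, 4, 3, 3]
j=9: 3≤3, i=5, swap(5,9) ⇒ [3, 3, 3, 3, 3, 3, 4, 4, 4, 4, 3]
swap(6,10) ⇒ [3, 3, 3, 3, 3, 3, 3, 4, 4, 4, 4]; return 6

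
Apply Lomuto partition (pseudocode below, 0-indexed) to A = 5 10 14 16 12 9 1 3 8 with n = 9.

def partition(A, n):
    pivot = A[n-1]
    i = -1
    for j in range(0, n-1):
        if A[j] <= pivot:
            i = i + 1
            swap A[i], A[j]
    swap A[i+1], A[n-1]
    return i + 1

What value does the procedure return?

3

pivot = A[8] = 8; i = -1
j=0: A[0]=5 ≤ 8 → i=0, swap A[0],A[0] (no change) → 5 10 14 16 12 9 1 3 8
j=1: A[1]=10 > 8 → no swap
j=2: A[2]=14 > 8 → no swap
j=3: A[3]=16 > 8 → no swap
j=4: A[4]=12 > 8 → no swap
j=5: A[5]=9 > 8 → no swap
j=6: A[6]=1 ≤ 8 → i=1, swap A[1],A[6] → 5 1 14 16 12 9 10 3 8
j=7: A[7]=3 ≤ 8 → i=2, swap A[2],A[7] → 5 1 3 16 12 9 10 14 8
final swap A[3],A[8] → 5 1 3 8 12 9 10 14 16; return 3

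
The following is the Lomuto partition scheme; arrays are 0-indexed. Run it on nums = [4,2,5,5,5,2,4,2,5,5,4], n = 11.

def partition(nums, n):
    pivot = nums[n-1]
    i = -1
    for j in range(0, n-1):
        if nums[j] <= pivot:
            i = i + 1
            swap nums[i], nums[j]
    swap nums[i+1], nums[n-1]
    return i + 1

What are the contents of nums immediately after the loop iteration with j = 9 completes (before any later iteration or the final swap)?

pivot=4, i=-1
j=0: 4≤4, i=0, swap(0,0) ⇒ [4,2,5,5,5,2,4,2,5,5,4]
j=1: 2≤4, i=1, swap(1,1) ⇒ [4,2,5,5,5,2,4,2,5,5,4]
j=2: 5>4, skip
j=3: 5>4, skip
j=4: 5>4, skip
j=5: 2≤4, i=2, swap(2,5) ⇒ [4,2,2,5,5,5,4,2,5,5,4]
j=6: 4≤4, i=3, swap(3,6) ⇒ [4,2,2,4,5,5,5,2,5,5,4]
j=7: 2≤4, i=4, swap(4,7) ⇒ [4,2,2,4,2,5,5,5,5,5,4]
j=8: 5>4, skip
j=9: 5>4, skip
(after j=9) nums = [4,2,2,4,2,5,5,5,5,5,4]

[4,2,2,4,2,5,5,5,5,5,4]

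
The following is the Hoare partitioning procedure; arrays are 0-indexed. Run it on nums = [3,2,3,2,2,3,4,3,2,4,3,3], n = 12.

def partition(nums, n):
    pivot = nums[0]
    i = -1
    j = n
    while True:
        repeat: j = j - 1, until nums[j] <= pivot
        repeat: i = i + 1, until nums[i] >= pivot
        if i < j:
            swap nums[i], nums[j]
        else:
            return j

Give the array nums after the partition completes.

pivot = nums[0] = 3; i = -1, j = 12
j→11 (nums[11]=3≤3), i→0 (nums[0]=3≥3); i<j, swap → [3,2,3,2,2,3,4,3,2,4,3,3]
j→10 (nums[10]=3≤3), i→2 (nums[2]=3≥3); i<j, swap → [3,2,3,2,2,3,4,3,2,4,3,3]
j→8 (nums[8]=2≤3), i→5 (nums[5]=3≥3); i<j, swap → [3,2,3,2,2,2,4,3,3,4,3,3]
j→7 (nums[7]=3≤3), i→6 (nums[6]=4≥3); i<j, swap → [3,2,3,2,2,2,3,4,3,4,3,3]
j→6, i→7; i≥j, return j=6. nums = [3,2,3,2,2,2,3,4,3,4,3,3]

[3,2,3,2,2,2,3,4,3,4,3,3]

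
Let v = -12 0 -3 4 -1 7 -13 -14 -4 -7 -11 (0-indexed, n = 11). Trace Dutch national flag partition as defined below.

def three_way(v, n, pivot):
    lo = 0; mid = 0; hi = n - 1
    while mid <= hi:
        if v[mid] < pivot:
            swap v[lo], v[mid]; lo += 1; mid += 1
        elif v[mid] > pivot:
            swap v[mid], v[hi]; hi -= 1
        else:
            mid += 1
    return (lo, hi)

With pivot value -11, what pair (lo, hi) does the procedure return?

lo=0 mid=0 hi=10
-12<-11: swap(0,0), lo=1 mid=1 ⇒ -12 0 -3 4 -1 7 -13 -14 -4 -7 -11
0>-11: swap(1,10), hi=9 ⇒ -12 -11 -3 4 -1 7 -13 -14 -4 -7 0
-11=-11: mid=2
-3>-11: swap(2,9), hi=8 ⇒ -12 -11 -7 4 -1 7 -13 -14 -4 -3 0
-7>-11: swap(2,8), hi=7 ⇒ -12 -11 -4 4 -1 7 -13 -14 -7 -3 0
-4>-11: swap(2,7), hi=6 ⇒ -12 -11 -14 4 -1 7 -13 -4 -7 -3 0
-14<-11: swap(1,2), lo=2 mid=3 ⇒ -12 -14 -11 4 -1 7 -13 -4 -7 -3 0
4>-11: swap(3,6), hi=5 ⇒ -12 -14 -11 -13 -1 7 4 -4 -7 -3 0
-13<-11: swap(2,3), lo=3 mid=4 ⇒ -12 -14 -13 -11 -1 7 4 -4 -7 -3 0
-1>-11: swap(4,5), hi=4 ⇒ -12 -14 -13 -11 7 -1 4 -4 -7 -3 0
7>-11: swap(4,4), hi=3 ⇒ -12 -14 -13 -11 7 -1 4 -4 -7 -3 0
done. lo=3 hi=3; v=-12 -14 -13 -11 7 -1 4 -4 -7 -3 0

(3, 3)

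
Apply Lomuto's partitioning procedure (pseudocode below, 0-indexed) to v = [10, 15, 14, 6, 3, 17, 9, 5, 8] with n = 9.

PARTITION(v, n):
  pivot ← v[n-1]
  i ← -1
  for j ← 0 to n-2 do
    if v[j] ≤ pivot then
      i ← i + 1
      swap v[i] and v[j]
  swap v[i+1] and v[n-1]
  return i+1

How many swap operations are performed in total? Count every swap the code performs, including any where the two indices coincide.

4

pivot = v[8] = 8; i = -1
j=0: v[0]=10 > 8 → no swap
j=1: v[1]=15 > 8 → no swap
j=2: v[2]=14 > 8 → no swap
j=3: v[3]=6 ≤ 8 → i=0, swap v[0],v[3] → [6, 15, 14, 10, 3, 17, 9, 5, 8]
j=4: v[4]=3 ≤ 8 → i=1, swap v[1],v[4] → [6, 3, 14, 10, 15, 17, 9, 5, 8]
j=5: v[5]=17 > 8 → no swap
j=6: v[6]=9 > 8 → no swap
j=7: v[7]=5 ≤ 8 → i=2, swap v[2],v[7] → [6, 3, 5, 10, 15, 17, 9, 14, 8]
final swap v[3],v[8] → [6, 3, 5, 8, 15, 17, 9, 14, 10]; return 3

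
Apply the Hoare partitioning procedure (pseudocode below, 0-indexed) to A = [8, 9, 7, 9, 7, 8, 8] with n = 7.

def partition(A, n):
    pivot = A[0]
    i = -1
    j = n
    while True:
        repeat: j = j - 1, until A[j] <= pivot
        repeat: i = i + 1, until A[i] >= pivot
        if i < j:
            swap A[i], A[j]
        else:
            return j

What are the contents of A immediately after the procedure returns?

[8, 8, 7, 7, 9, 9, 8]

pivot = A[0] = 8; i = -1, j = 7
j→6 (A[6]=8≤8), i→0 (A[0]=8≥8); i<j, swap → [8, 9, 7, 9, 7, 8, 8]
j→5 (A[5]=8≤8), i→1 (A[1]=9≥8); i<j, swap → [8, 8, 7, 9, 7, 9, 8]
j→4 (A[4]=7≤8), i→3 (A[3]=9≥8); i<j, swap → [8, 8, 7, 7, 9, 9, 8]
j→3, i→4; i≥j, return j=3. A = [8, 8, 7, 7, 9, 9, 8]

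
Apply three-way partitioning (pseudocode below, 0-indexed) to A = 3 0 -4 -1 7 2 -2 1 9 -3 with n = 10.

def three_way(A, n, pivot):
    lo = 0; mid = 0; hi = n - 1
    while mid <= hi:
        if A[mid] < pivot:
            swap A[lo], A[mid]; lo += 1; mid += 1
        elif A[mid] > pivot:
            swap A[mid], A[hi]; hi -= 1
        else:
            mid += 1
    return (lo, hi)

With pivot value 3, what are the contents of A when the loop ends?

0 -4 -1 -3 2 -2 1 3 9 7

pivot = 3; lo=0, mid=0, hi=9
A[mid]=3=3: mid=1
A[mid]=0<3: swap A[0],A[1]; lo=1,mid=2 → 0 3 -4 -1 7 2 -2 1 9 -3
A[mid]=-4<3: swap A[1],A[2]; lo=2,mid=3 → 0 -4 3 -1 7 2 -2 1 9 -3
A[mid]=-1<3: swap A[2],A[3]; lo=3,mid=4 → 0 -4 -1 3 7 2 -2 1 9 -3
A[mid]=7>3: swap A[4],A[9]; hi=8 → 0 -4 -1 3 -3 2 -2 1 9 7
A[mid]=-3<3: swap A[3],A[4]; lo=4,mid=5 → 0 -4 -1 -3 3 2 -2 1 9 7
A[mid]=2<3: swap A[4],A[5]; lo=5,mid=6 → 0 -4 -1 -3 2 3 -2 1 9 7
A[mid]=-2<3: swap A[5],A[6]; lo=6,mid=7 → 0 -4 -1 -3 2 -2 3 1 9 7
A[mid]=1<3: swap A[6],A[7]; lo=7,mid=8 → 0 -4 -1 -3 2 -2 1 3 9 7
A[mid]=9>3: swap A[8],A[8]; hi=7 → 0 -4 -1 -3 2 -2 1 3 9 7
end: lo=7, hi=7; A = 0 -4 -1 -3 2 -2 1 3 9 7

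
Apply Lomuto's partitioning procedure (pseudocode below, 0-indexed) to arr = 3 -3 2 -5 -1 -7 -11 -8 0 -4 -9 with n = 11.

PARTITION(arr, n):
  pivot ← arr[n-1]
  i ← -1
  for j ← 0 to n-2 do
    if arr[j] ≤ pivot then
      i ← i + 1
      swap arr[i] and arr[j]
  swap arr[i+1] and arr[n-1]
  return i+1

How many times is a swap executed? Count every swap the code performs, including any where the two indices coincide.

2

pivot = arr[10] = -9; i = -1
j=0: arr[0]=3 > -9 → no swap
j=1: arr[1]=-3 > -9 → no swap
j=2: arr[2]=2 > -9 → no swap
j=3: arr[3]=-5 > -9 → no swap
j=4: arr[4]=-1 > -9 → no swap
j=5: arr[5]=-7 > -9 → no swap
j=6: arr[6]=-11 ≤ -9 → i=0, swap arr[0],arr[6] → -11 -3 2 -5 -1 -7 3 -8 0 -4 -9
j=7: arr[7]=-8 > -9 → no swap
j=8: arr[8]=0 > -9 → no swap
j=9: arr[9]=-4 > -9 → no swap
final swap arr[1],arr[10] → -11 -9 2 -5 -1 -7 3 -8 0 -4 -3; return 1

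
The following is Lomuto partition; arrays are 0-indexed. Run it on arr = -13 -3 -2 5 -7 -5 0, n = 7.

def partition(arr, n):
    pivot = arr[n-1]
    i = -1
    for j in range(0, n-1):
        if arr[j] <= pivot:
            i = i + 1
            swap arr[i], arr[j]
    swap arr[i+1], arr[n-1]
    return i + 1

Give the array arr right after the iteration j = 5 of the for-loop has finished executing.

-13 -3 -2 -7 -5 5 0

pivot=0, i=-1
j=0: -13≤0, i=0, swap(0,0) ⇒ -13 -3 -2 5 -7 -5 0
j=1: -3≤0, i=1, swap(1,1) ⇒ -13 -3 -2 5 -7 -5 0
j=2: -2≤0, i=2, swap(2,2) ⇒ -13 -3 -2 5 -7 -5 0
j=3: 5>0, skip
j=4: -7≤0, i=3, swap(3,4) ⇒ -13 -3 -2 -7 5 -5 0
j=5: -5≤0, i=4, swap(4,5) ⇒ -13 -3 -2 -7 -5 5 0
(after j=5) arr = -13 -3 -2 -7 -5 5 0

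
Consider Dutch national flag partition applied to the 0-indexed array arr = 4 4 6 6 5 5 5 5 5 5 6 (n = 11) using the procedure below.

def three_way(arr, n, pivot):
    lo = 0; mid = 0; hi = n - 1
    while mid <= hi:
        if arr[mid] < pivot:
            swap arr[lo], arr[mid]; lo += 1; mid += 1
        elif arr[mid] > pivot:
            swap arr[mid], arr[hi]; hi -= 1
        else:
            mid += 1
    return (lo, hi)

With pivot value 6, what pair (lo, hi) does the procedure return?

lo=0 mid=0 hi=10
4<6: swap(0,0), lo=1 mid=1 ⇒ 4 4 6 6 5 5 5 5 5 5 6
4<6: swap(1,1), lo=2 mid=2 ⇒ 4 4 6 6 5 5 5 5 5 5 6
6=6: mid=3
6=6: mid=4
5<6: swap(2,4), lo=3 mid=5 ⇒ 4 4 5 6 6 5 5 5 5 5 6
5<6: swap(3,5), lo=4 mid=6 ⇒ 4 4 5 5 6 6 5 5 5 5 6
5<6: swap(4,6), lo=5 mid=7 ⇒ 4 4 5 5 5 6 6 5 5 5 6
5<6: swap(5,7), lo=6 mid=8 ⇒ 4 4 5 5 5 5 6 6 5 5 6
5<6: swap(6,8), lo=7 mid=9 ⇒ 4 4 5 5 5 5 5 6 6 5 6
5<6: swap(7,9), lo=8 mid=10 ⇒ 4 4 5 5 5 5 5 5 6 6 6
6=6: mid=11
done. lo=8 hi=10; arr=4 4 5 5 5 5 5 5 6 6 6

(8, 10)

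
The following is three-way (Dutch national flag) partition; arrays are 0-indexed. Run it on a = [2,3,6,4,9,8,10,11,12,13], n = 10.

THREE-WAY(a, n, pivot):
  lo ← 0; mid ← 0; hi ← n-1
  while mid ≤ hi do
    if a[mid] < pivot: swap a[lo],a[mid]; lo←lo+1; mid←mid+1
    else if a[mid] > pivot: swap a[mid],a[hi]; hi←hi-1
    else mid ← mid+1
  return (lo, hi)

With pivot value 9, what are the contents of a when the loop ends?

pivot = 9; lo=0, mid=0, hi=9
a[mid]=2<9: swap a[0],a[0]; lo=1,mid=1 → [2,3,6,4,9,8,10,11,12,13]
a[mid]=3<9: swap a[1],a[1]; lo=2,mid=2 → [2,3,6,4,9,8,10,11,12,13]
a[mid]=6<9: swap a[2],a[2]; lo=3,mid=3 → [2,3,6,4,9,8,10,11,12,13]
a[mid]=4<9: swap a[3],a[3]; lo=4,mid=4 → [2,3,6,4,9,8,10,11,12,13]
a[mid]=9=9: mid=5
a[mid]=8<9: swap a[4],a[5]; lo=5,mid=6 → [2,3,6,4,8,9,10,11,12,13]
a[mid]=10>9: swap a[6],a[9]; hi=8 → [2,3,6,4,8,9,13,11,12,10]
a[mid]=13>9: swap a[6],a[8]; hi=7 → [2,3,6,4,8,9,12,11,13,10]
a[mid]=12>9: swap a[6],a[7]; hi=6 → [2,3,6,4,8,9,11,12,13,10]
a[mid]=11>9: swap a[6],a[6]; hi=5 → [2,3,6,4,8,9,11,12,13,10]
end: lo=5, hi=5; a = [2,3,6,4,8,9,11,12,13,10]

[2,3,6,4,8,9,11,12,13,10]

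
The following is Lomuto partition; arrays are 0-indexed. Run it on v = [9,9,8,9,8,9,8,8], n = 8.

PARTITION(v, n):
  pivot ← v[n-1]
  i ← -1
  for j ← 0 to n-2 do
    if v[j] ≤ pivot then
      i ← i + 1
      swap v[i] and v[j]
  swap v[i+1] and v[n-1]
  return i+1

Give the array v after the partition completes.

pivot = v[7] = 8; i = -1
j=0: v[0]=9 > 8 → no swap
j=1: v[1]=9 > 8 → no swap
j=2: v[2]=8 ≤ 8 → i=0, swap v[0],v[2] → [8,9,9,9,8,9,8,8]
j=3: v[3]=9 > 8 → no swap
j=4: v[4]=8 ≤ 8 → i=1, swap v[1],v[4] → [8,8,9,9,9,9,8,8]
j=5: v[5]=9 > 8 → no swap
j=6: v[6]=8 ≤ 8 → i=2, swap v[2],v[6] → [8,8,8,9,9,9,9,8]
final swap v[3],v[7] → [8,8,8,8,9,9,9,9]; return 3

[8,8,8,8,9,9,9,9]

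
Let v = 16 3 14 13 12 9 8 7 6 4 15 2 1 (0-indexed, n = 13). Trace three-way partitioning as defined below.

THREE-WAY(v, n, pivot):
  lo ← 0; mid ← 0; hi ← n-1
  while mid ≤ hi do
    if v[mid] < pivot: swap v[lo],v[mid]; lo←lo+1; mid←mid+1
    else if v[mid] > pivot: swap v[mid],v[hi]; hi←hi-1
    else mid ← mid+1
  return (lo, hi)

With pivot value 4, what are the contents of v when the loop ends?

pivot = 4; lo=0, mid=0, hi=12
v[mid]=16>4: swap v[0],v[12]; hi=11 → 1 3 14 13 12 9 8 7 6 4 15 2 16
v[mid]=1<4: swap v[0],v[0]; lo=1,mid=1 → 1 3 14 13 12 9 8 7 6 4 15 2 16
v[mid]=3<4: swap v[1],v[1]; lo=2,mid=2 → 1 3 14 13 12 9 8 7 6 4 15 2 16
v[mid]=14>4: swap v[2],v[11]; hi=10 → 1 3 2 13 12 9 8 7 6 4 15 14 16
v[mid]=2<4: swap v[2],v[2]; lo=3,mid=3 → 1 3 2 13 12 9 8 7 6 4 15 14 16
v[mid]=13>4: swap v[3],v[10]; hi=9 → 1 3 2 15 12 9 8 7 6 4 13 14 16
v[mid]=15>4: swap v[3],v[9]; hi=8 → 1 3 2 4 12 9 8 7 6 15 13 14 16
v[mid]=4=4: mid=4
v[mid]=12>4: swap v[4],v[8]; hi=7 → 1 3 2 4 6 9 8 7 12 15 13 14 16
v[mid]=6>4: swap v[4],v[7]; hi=6 → 1 3 2 4 7 9 8 6 12 15 13 14 16
v[mid]=7>4: swap v[4],v[6]; hi=5 → 1 3 2 4 8 9 7 6 12 15 13 14 16
v[mid]=8>4: swap v[4],v[5]; hi=4 → 1 3 2 4 9 8 7 6 12 15 13 14 16
v[mid]=9>4: swap v[4],v[4]; hi=3 → 1 3 2 4 9 8 7 6 12 15 13 14 16
end: lo=3, hi=3; v = 1 3 2 4 9 8 7 6 12 15 13 14 16

1 3 2 4 9 8 7 6 12 15 13 14 16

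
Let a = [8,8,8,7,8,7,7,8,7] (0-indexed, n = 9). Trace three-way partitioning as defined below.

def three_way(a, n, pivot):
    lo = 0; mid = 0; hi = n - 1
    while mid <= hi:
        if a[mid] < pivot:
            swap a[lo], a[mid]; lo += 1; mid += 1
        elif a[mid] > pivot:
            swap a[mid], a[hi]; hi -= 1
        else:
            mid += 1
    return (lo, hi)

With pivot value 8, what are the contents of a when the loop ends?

[7,7,7,7,8,8,8,8,8]

pivot = 8; lo=0, mid=0, hi=8
a[mid]=8=8: mid=1
a[mid]=8=8: mid=2
a[mid]=8=8: mid=3
a[mid]=7<8: swap a[0],a[3]; lo=1,mid=4 → [7,8,8,8,8,7,7,8,7]
a[mid]=8=8: mid=5
a[mid]=7<8: swap a[1],a[5]; lo=2,mid=6 → [7,7,8,8,8,8,7,8,7]
a[mid]=7<8: swap a[2],a[6]; lo=3,mid=7 → [7,7,7,8,8,8,8,8,7]
a[mid]=8=8: mid=8
a[mid]=7<8: swap a[3],a[8]; lo=4,mid=9 → [7,7,7,7,8,8,8,8,8]
end: lo=4, hi=8; a = [7,7,7,7,8,8,8,8,8]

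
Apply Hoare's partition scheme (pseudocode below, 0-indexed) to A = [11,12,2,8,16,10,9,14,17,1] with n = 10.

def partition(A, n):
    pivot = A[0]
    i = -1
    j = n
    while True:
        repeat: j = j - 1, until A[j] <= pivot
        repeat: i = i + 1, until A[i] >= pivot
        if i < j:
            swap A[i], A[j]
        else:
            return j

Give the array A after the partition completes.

pivot = A[0] = 11; i = -1, j = 10
j→9 (A[9]=1≤11), i→0 (A[0]=11≥11); i<j, swap → [1,12,2,8,16,10,9,14,17,11]
j→6 (A[6]=9≤11), i→1 (A[1]=12≥11); i<j, swap → [1,9,2,8,16,10,12,14,17,11]
j→5 (A[5]=10≤11), i→4 (A[4]=16≥11); i<j, swap → [1,9,2,8,10,16,12,14,17,11]
j→4, i→5; i≥j, return j=4. A = [1,9,2,8,10,16,12,14,17,11]

[1,9,2,8,10,16,12,14,17,11]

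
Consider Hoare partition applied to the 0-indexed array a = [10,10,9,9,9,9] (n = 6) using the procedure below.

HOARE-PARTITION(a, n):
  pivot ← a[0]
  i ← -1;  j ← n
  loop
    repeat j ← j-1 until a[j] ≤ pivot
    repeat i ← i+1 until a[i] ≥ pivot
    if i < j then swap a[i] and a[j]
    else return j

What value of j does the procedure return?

pivot=10
j stops at 5 (9), i stops at 0 (10); swap ⇒ [9,10,9,9,9,10]
j stops at 4 (9), i stops at 1 (10); swap ⇒ [9,9,9,9,10,10]
j stops at 3, i stops at 4; i≥j ⇒ return 3. a=[9,9,9,9,10,10]

3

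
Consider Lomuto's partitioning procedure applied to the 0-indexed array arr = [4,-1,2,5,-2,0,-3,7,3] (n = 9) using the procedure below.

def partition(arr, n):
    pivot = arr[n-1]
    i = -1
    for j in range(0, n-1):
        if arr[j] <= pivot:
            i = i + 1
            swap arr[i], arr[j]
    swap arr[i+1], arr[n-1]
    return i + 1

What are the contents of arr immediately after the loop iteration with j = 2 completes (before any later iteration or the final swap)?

pivot = arr[8] = 3; i = -1
j=0: arr[0]=4 > 3 → no swap
j=1: arr[1]=-1 ≤ 3 → i=0, swap arr[0],arr[1] → [-1,4,2,5,-2,0,-3,7,3]
j=2: arr[2]=2 ≤ 3 → i=1, swap arr[1],arr[2] → [-1,2,4,5,-2,0,-3,7,3]
(after j=2) arr = [-1,2,4,5,-2,0,-3,7,3]

[-1,2,4,5,-2,0,-3,7,3]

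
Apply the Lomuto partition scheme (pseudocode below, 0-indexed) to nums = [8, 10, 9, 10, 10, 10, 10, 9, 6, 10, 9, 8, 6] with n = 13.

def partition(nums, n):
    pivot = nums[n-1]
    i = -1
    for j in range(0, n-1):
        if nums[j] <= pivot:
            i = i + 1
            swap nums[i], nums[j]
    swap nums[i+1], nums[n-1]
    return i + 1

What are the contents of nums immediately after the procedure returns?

pivot = nums[12] = 6; i = -1
j=0: nums[0]=8 > 6 → no swap
j=1: nums[1]=10 > 6 → no swap
j=2: nums[2]=9 > 6 → no swap
j=3: nums[3]=10 > 6 → no swap
j=4: nums[4]=10 > 6 → no swap
j=5: nums[5]=10 > 6 → no swap
j=6: nums[6]=10 > 6 → no swap
j=7: nums[7]=9 > 6 → no swap
j=8: nums[8]=6 ≤ 6 → i=0, swap nums[0],nums[8] → [6, 10, 9, 10, 10, 10, 10, 9, 8, 10, 9, 8, 6]
j=9: nums[9]=10 > 6 → no swap
j=10: nums[10]=9 > 6 → no swap
j=11: nums[11]=8 > 6 → no swap
final swap nums[1],nums[12] → [6, 6, 9, 10, 10, 10, 10, 9, 8, 10, 9, 8, 10]; return 1

[6, 6, 9, 10, 10, 10, 10, 9, 8, 10, 9, 8, 10]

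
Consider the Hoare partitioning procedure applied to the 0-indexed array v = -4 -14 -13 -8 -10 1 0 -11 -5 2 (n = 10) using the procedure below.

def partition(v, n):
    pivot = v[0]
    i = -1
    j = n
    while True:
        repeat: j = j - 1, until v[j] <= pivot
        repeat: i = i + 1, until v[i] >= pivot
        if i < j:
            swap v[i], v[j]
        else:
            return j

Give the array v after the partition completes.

-5 -14 -13 -8 -10 -11 0 1 -4 2

pivot=-4
j stops at 8 (-5), i stops at 0 (-4); swap ⇒ -5 -14 -13 -8 -10 1 0 -11 -4 2
j stops at 7 (-11), i stops at 5 (1); swap ⇒ -5 -14 -13 -8 -10 -11 0 1 -4 2
j stops at 5, i stops at 6; i≥j ⇒ return 5. v=-5 -14 -13 -8 -10 -11 0 1 -4 2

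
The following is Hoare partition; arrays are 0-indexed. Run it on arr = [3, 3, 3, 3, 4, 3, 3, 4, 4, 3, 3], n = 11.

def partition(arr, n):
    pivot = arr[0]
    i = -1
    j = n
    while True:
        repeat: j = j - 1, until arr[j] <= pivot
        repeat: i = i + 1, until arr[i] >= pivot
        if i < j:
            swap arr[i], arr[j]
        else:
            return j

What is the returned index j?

pivot = arr[0] = 3; i = -1, j = 11
j→10 (arr[10]=3≤3), i→0 (arr[0]=3≥3); i<j, swap → [3, 3, 3, 3, 4, 3, 3, 4, 4, 3, 3]
j→9 (arr[9]=3≤3), i→1 (arr[1]=3≥3); i<j, swap → [3, 3, 3, 3, 4, 3, 3, 4, 4, 3, 3]
j→6 (arr[6]=3≤3), i→2 (arr[2]=3≥3); i<j, swap → [3, 3, 3, 3, 4, 3, 3, 4, 4, 3, 3]
j→5 (arr[5]=3≤3), i→3 (arr[3]=3≥3); i<j, swap → [3, 3, 3, 3, 4, 3, 3, 4, 4, 3, 3]
j→3, i→4; i≥j, return j=3. arr = [3, 3, 3, 3, 4, 3, 3, 4, 4, 3, 3]

3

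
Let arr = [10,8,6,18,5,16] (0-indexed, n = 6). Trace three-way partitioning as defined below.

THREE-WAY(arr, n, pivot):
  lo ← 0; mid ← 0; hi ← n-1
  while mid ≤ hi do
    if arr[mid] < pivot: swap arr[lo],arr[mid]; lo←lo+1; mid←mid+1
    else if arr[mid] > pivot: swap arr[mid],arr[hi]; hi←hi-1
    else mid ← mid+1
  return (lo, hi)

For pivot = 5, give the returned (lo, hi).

pivot = 5; lo=0, mid=0, hi=5
arr[mid]=10>5: swap arr[0],arr[5]; hi=4 → [16,8,6,18,5,10]
arr[mid]=16>5: swap arr[0],arr[4]; hi=3 → [5,8,6,18,16,10]
arr[mid]=5=5: mid=1
arr[mid]=8>5: swap arr[1],arr[3]; hi=2 → [5,18,6,8,16,10]
arr[mid]=18>5: swap arr[1],arr[2]; hi=1 → [5,6,18,8,16,10]
arr[mid]=6>5: swap arr[1],arr[1]; hi=0 → [5,6,18,8,16,10]
end: lo=0, hi=0; arr = [5,6,18,8,16,10]

(0, 0)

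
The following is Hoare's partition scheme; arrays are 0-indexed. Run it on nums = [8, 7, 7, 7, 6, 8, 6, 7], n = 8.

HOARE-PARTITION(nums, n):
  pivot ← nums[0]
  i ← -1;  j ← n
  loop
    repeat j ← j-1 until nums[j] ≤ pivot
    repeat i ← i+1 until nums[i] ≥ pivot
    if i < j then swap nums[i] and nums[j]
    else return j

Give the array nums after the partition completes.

[7, 7, 7, 7, 6, 6, 8, 8]

pivot=8
j stops at 7 (7), i stops at 0 (8); swap ⇒ [7, 7, 7, 7, 6, 8, 6, 8]
j stops at 6 (6), i stops at 5 (8); swap ⇒ [7, 7, 7, 7, 6, 6, 8, 8]
j stops at 5, i stops at 6; i≥j ⇒ return 5. nums=[7, 7, 7, 7, 6, 6, 8, 8]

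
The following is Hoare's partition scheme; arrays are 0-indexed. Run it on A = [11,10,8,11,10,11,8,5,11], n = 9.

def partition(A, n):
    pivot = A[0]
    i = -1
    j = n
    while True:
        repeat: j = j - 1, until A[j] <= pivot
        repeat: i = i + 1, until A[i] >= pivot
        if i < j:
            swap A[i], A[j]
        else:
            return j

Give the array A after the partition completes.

pivot = A[0] = 11; i = -1, j = 9
j→8 (A[8]=11≤11), i→0 (A[0]=11≥11); i<j, swap → [11,10,8,11,10,11,8,5,11]
j→7 (A[7]=5≤11), i→3 (A[3]=11≥11); i<j, swap → [11,10,8,5,10,11,8,11,11]
j→6 (A[6]=8≤11), i→5 (A[5]=11≥11); i<j, swap → [11,10,8,5,10,8,11,11,11]
j→5, i→6; i≥j, return j=5. A = [11,10,8,5,10,8,11,11,11]

[11,10,8,5,10,8,11,11,11]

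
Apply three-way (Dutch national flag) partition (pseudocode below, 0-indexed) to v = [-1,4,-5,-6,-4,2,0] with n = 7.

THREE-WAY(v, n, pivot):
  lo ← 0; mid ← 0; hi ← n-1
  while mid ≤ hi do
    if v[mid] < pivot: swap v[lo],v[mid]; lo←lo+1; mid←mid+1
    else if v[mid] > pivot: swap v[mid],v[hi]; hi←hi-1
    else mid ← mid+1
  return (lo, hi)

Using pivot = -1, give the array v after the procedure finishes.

[-4,-5,-6,-1,2,0,4]

pivot = -1; lo=0, mid=0, hi=6
v[mid]=-1=-1: mid=1
v[mid]=4>-1: swap v[1],v[6]; hi=5 → [-1,0,-5,-6,-4,2,4]
v[mid]=0>-1: swap v[1],v[5]; hi=4 → [-1,2,-5,-6,-4,0,4]
v[mid]=2>-1: swap v[1],v[4]; hi=3 → [-1,-4,-5,-6,2,0,4]
v[mid]=-4<-1: swap v[0],v[1]; lo=1,mid=2 → [-4,-1,-5,-6,2,0,4]
v[mid]=-5<-1: swap v[1],v[2]; lo=2,mid=3 → [-4,-5,-1,-6,2,0,4]
v[mid]=-6<-1: swap v[2],v[3]; lo=3,mid=4 → [-4,-5,-6,-1,2,0,4]
end: lo=3, hi=3; v = [-4,-5,-6,-1,2,0,4]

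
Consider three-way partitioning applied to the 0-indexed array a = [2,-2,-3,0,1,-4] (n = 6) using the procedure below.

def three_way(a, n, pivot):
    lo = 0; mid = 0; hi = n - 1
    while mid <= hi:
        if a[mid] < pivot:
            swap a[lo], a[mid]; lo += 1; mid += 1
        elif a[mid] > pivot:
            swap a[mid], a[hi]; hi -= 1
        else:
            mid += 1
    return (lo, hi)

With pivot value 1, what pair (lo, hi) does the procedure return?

(4, 4)

lo=0 mid=0 hi=5
2>1: swap(0,5), hi=4 ⇒ [-4,-2,-3,0,1,2]
-4<1: swap(0,0), lo=1 mid=1 ⇒ [-4,-2,-3,0,1,2]
-2<1: swap(1,1), lo=2 mid=2 ⇒ [-4,-2,-3,0,1,2]
-3<1: swap(2,2), lo=3 mid=3 ⇒ [-4,-2,-3,0,1,2]
0<1: swap(3,3), lo=4 mid=4 ⇒ [-4,-2,-3,0,1,2]
1=1: mid=5
done. lo=4 hi=4; a=[-4,-2,-3,0,1,2]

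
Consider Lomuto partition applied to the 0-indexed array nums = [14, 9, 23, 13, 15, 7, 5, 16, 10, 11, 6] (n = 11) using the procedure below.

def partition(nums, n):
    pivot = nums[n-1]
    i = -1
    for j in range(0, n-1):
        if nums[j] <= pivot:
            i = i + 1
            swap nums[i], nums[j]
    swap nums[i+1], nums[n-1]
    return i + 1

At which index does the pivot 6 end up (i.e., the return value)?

pivot=6, i=-1
j=0: 14>6, skip
j=1: 9>6, skip
j=2: 23>6, skip
j=3: 13>6, skip
j=4: 15>6, skip
j=5: 7>6, skip
j=6: 5≤6, i=0, swap(0,6) ⇒ [5, 9, 23, 13, 15, 7, 14, 16, 10, 11, 6]
j=7: 16>6, skip
j=8: 10>6, skip
j=9: 11>6, skip
swap(1,10) ⇒ [5, 6, 23, 13, 15, 7, 14, 16, 10, 11, 9]; return 1

1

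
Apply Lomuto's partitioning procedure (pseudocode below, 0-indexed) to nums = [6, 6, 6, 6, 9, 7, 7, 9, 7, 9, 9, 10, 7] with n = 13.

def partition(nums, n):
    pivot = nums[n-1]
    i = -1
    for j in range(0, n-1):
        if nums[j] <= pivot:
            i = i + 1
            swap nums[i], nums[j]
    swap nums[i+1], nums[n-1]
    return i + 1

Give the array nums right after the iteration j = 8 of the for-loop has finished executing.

[6, 6, 6, 6, 7, 7, 7, 9, 9, 9, 9, 10, 7]

pivot=7, i=-1
j=0: 6≤7, i=0, swap(0,0) ⇒ [6, 6, 6, 6, 9, 7, 7, 9, 7, 9, 9, 10, 7]
j=1: 6≤7, i=1, swap(1,1) ⇒ [6, 6, 6, 6, 9, 7, 7, 9, 7, 9, 9, 10, 7]
j=2: 6≤7, i=2, swap(2,2) ⇒ [6, 6, 6, 6, 9, 7, 7, 9, 7, 9, 9, 10, 7]
j=3: 6≤7, i=3, swap(3,3) ⇒ [6, 6, 6, 6, 9, 7, 7, 9, 7, 9, 9, 10, 7]
j=4: 9>7, skip
j=5: 7≤7, i=4, swap(4,5) ⇒ [6, 6, 6, 6, 7, 9, 7, 9, 7, 9, 9, 10, 7]
j=6: 7≤7, i=5, swap(5,6) ⇒ [6, 6, 6, 6, 7, 7, 9, 9, 7, 9, 9, 10, 7]
j=7: 9>7, skip
j=8: 7≤7, i=6, swap(6,8) ⇒ [6, 6, 6, 6, 7, 7, 7, 9, 9, 9, 9, 10, 7]
(after j=8) nums = [6, 6, 6, 6, 7, 7, 7, 9, 9, 9, 9, 10, 7]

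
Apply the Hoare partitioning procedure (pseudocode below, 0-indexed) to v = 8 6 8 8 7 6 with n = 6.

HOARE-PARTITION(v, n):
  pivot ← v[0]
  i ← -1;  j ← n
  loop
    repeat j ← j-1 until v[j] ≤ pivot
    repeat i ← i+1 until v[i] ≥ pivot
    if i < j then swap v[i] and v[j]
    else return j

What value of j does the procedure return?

3

pivot=8
j stops at 5 (6), i stops at 0 (8); swap ⇒ 6 6 8 8 7 8
j stops at 4 (7), i stops at 2 (8); swap ⇒ 6 6 7 8 8 8
j stops at 3, i stops at 3; i≥j ⇒ return 3. v=6 6 7 8 8 8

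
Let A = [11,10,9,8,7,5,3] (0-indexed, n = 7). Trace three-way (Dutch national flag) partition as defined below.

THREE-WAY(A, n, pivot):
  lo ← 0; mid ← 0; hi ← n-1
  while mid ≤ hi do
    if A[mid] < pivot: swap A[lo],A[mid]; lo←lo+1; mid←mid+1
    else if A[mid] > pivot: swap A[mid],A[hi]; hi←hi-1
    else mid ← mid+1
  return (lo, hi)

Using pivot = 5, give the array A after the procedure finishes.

[3,5,8,7,9,10,11]

pivot = 5; lo=0, mid=0, hi=6
A[mid]=11>5: swap A[0],A[6]; hi=5 → [3,10,9,8,7,5,11]
A[mid]=3<5: swap A[0],A[0]; lo=1,mid=1 → [3,10,9,8,7,5,11]
A[mid]=10>5: swap A[1],A[5]; hi=4 → [3,5,9,8,7,10,11]
A[mid]=5=5: mid=2
A[mid]=9>5: swap A[2],A[4]; hi=3 → [3,5,7,8,9,10,11]
A[mid]=7>5: swap A[2],A[3]; hi=2 → [3,5,8,7,9,10,11]
A[mid]=8>5: swap A[2],A[2]; hi=1 → [3,5,8,7,9,10,11]
end: lo=1, hi=1; A = [3,5,8,7,9,10,11]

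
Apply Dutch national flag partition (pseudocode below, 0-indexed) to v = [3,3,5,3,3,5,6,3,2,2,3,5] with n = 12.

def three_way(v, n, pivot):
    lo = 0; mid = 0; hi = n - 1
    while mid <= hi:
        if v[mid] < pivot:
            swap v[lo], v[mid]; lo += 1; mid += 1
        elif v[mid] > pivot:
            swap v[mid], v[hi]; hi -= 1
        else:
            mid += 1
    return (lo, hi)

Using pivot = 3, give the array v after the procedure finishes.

pivot = 3; lo=0, mid=0, hi=11
v[mid]=3=3: mid=1
v[mid]=3=3: mid=2
v[mid]=5>3: swap v[2],v[11]; hi=10 → [3,3,5,3,3,5,6,3,2,2,3,5]
v[mid]=5>3: swap v[2],v[10]; hi=9 → [3,3,3,3,3,5,6,3,2,2,5,5]
v[mid]=3=3: mid=3
v[mid]=3=3: mid=4
v[mid]=3=3: mid=5
v[mid]=5>3: swap v[5],v[9]; hi=8 → [3,3,3,3,3,2,6,3,2,5,5,5]
v[mid]=2<3: swap v[0],v[5]; lo=1,mid=6 → [2,3,3,3,3,3,6,3,2,5,5,5]
v[mid]=6>3: swap v[6],v[8]; hi=7 → [2,3,3,3,3,3,2,3,6,5,5,5]
v[mid]=2<3: swap v[1],v[6]; lo=2,mid=7 → [2,2,3,3,3,3,3,3,6,5,5,5]
v[mid]=3=3: mid=8
end: lo=2, hi=7; v = [2,2,3,3,3,3,3,3,6,5,5,5]

[2,2,3,3,3,3,3,3,6,5,5,5]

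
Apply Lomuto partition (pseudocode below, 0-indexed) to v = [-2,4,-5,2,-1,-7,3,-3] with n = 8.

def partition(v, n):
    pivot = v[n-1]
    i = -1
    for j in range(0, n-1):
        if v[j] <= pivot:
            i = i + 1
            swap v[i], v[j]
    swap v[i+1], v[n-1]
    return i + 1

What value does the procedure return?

2

pivot = v[7] = -3; i = -1
j=0: v[0]=-2 > -3 → no swap
j=1: v[1]=4 > -3 → no swap
j=2: v[2]=-5 ≤ -3 → i=0, swap v[0],v[2] → [-5,4,-2,2,-1,-7,3,-3]
j=3: v[3]=2 > -3 → no swap
j=4: v[4]=-1 > -3 → no swap
j=5: v[5]=-7 ≤ -3 → i=1, swap v[1],v[5] → [-5,-7,-2,2,-1,4,3,-3]
j=6: v[6]=3 > -3 → no swap
final swap v[2],v[7] → [-5,-7,-3,2,-1,4,3,-2]; return 2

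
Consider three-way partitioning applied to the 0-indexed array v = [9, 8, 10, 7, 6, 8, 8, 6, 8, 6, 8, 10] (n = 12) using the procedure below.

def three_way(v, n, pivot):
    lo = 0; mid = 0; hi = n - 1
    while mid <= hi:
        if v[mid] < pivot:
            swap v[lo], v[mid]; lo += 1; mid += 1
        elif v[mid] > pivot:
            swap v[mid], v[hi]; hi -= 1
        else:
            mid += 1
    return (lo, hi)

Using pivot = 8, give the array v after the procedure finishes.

lo=0 mid=0 hi=11
9>8: swap(0,11), hi=10 ⇒ [10, 8, 10, 7, 6, 8, 8, 6, 8, 6, 8, 9]
10>8: swap(0,10), hi=9 ⇒ [8, 8, 10, 7, 6, 8, 8, 6, 8, 6, 10, 9]
8=8: mid=1
8=8: mid=2
10>8: swap(2,9), hi=8 ⇒ [8, 8, 6, 7, 6, 8, 8, 6, 8, 10, 10, 9]
6<8: swap(0,2), lo=1 mid=3 ⇒ [6, 8, 8, 7, 6, 8, 8, 6, 8, 10, 10, 9]
7<8: swap(1,3), lo=2 mid=4 ⇒ [6, 7, 8, 8, 6, 8, 8, 6, 8, 10, 10, 9]
6<8: swap(2,4), lo=3 mid=5 ⇒ [6, 7, 6, 8, 8, 8, 8, 6, 8, 10, 10, 9]
8=8: mid=6
8=8: mid=7
6<8: swap(3,7), lo=4 mid=8 ⇒ [6, 7, 6, 6, 8, 8, 8, 8, 8, 10, 10, 9]
8=8: mid=9
done. lo=4 hi=8; v=[6, 7, 6, 6, 8, 8, 8, 8, 8, 10, 10, 9]

[6, 7, 6, 6, 8, 8, 8, 8, 8, 10, 10, 9]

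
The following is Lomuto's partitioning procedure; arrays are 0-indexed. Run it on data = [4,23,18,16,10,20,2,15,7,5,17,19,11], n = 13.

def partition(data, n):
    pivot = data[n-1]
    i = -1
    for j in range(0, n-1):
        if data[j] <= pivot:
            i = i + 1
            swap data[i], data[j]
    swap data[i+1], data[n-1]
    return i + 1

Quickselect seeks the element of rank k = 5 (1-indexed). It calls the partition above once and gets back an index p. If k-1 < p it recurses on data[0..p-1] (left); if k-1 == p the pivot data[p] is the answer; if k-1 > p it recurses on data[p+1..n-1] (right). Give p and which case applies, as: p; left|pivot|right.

5; left

pivot=11, i=-1
j=0: 4≤11, i=0, swap(0,0) ⇒ [4,23,18,16,10,20,2,15,7,5,17,19,11]
j=1: 23>11, skip
j=2: 18>11, skip
j=3: 16>11, skip
j=4: 10≤11, i=1, swap(1,4) ⇒ [4,10,18,16,23,20,2,15,7,5,17,19,11]
j=5: 20>11, skip
j=6: 2≤11, i=2, swap(2,6) ⇒ [4,10,2,16,23,20,18,15,7,5,17,19,11]
j=7: 15>11, skip
j=8: 7≤11, i=3, swap(3,8) ⇒ [4,10,2,7,23,20,18,15,16,5,17,19,11]
j=9: 5≤11, i=4, swap(4,9) ⇒ [4,10,2,7,5,20,18,15,16,23,17,19,11]
j=10: 17>11, skip
j=11: 19>11, skip
swap(5,12) ⇒ [4,10,2,7,5,11,18,15,16,23,17,19,20]; return 5
p = 5; k-1 = 4 < 5 ⇒ left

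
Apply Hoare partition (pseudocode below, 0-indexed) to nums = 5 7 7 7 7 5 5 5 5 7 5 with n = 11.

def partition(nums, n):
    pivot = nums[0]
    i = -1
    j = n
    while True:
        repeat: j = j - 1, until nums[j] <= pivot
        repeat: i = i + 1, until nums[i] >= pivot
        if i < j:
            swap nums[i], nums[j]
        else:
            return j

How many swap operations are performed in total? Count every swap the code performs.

pivot=5
j stops at 10 (5), i stops at 0 (5); swap ⇒ 5 7 7 7 7 5 5 5 5 7 5
j stops at 8 (5), i stops at 1 (7); swap ⇒ 5 5 7 7 7 5 5 5 7 7 5
j stops at 7 (5), i stops at 2 (7); swap ⇒ 5 5 5 7 7 5 5 7 7 7 5
j stops at 6 (5), i stops at 3 (7); swap ⇒ 5 5 5 5 7 5 7 7 7 7 5
j stops at 5 (5), i stops at 4 (7); swap ⇒ 5 5 5 5 5 7 7 7 7 7 5
j stops at 4, i stops at 5; i≥j ⇒ return 4. nums=5 5 5 5 5 7 7 7 7 7 5

5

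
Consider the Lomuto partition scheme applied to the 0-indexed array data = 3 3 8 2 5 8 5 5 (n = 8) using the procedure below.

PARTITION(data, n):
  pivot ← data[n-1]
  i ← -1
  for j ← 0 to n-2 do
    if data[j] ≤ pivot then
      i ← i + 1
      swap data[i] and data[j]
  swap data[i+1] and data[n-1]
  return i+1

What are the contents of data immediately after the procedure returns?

pivot=5, i=-1
j=0: 3≤5, i=0, swap(0,0) ⇒ 3 3 8 2 5 8 5 5
j=1: 3≤5, i=1, swap(1,1) ⇒ 3 3 8 2 5 8 5 5
j=2: 8>5, skip
j=3: 2≤5, i=2, swap(2,3) ⇒ 3 3 2 8 5 8 5 5
j=4: 5≤5, i=3, swap(3,4) ⇒ 3 3 2 5 8 8 5 5
j=5: 8>5, skip
j=6: 5≤5, i=4, swap(4,6) ⇒ 3 3 2 5 5 8 8 5
swap(5,7) ⇒ 3 3 2 5 5 5 8 8; return 5

3 3 2 5 5 5 8 8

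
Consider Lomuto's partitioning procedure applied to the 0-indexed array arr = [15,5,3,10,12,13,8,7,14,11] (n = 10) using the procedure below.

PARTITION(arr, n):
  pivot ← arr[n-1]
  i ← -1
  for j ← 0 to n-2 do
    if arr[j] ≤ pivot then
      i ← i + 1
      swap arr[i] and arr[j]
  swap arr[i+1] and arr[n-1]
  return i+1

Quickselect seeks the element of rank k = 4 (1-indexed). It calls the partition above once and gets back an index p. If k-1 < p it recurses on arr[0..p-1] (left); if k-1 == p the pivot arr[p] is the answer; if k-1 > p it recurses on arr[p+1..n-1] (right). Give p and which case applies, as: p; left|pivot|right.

pivot = arr[9] = 11; i = -1
j=0: arr[0]=15 > 11 → no swap
j=1: arr[1]=5 ≤ 11 → i=0, swap arr[0],arr[1] → [5,15,3,10,12,13,8,7,14,11]
j=2: arr[2]=3 ≤ 11 → i=1, swap arr[1],arr[2] → [5,3,15,10,12,13,8,7,14,11]
j=3: arr[3]=10 ≤ 11 → i=2, swap arr[2],arr[3] → [5,3,10,15,12,13,8,7,14,11]
j=4: arr[4]=12 > 11 → no swap
j=5: arr[5]=13 > 11 → no swap
j=6: arr[6]=8 ≤ 11 → i=3, swap arr[3],arr[6] → [5,3,10,8,12,13,15,7,14,11]
j=7: arr[7]=7 ≤ 11 → i=4, swap arr[4],arr[7] → [5,3,10,8,7,13,15,12,14,11]
j=8: arr[8]=14 > 11 → no swap
final swap arr[5],arr[9] → [5,3,10,8,7,11,15,12,14,13]; return 5
p = 5; k-1 = 3 < 5 ⇒ left

5; left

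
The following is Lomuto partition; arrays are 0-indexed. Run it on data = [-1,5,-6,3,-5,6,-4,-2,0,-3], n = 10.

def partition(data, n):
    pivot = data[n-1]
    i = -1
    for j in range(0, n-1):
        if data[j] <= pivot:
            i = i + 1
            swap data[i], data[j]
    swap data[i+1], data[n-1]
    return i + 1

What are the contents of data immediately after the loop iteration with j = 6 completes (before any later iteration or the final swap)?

pivot=-3, i=-1
j=0: -1>-3, skip
j=1: 5>-3, skip
j=2: -6≤-3, i=0, swap(0,2) ⇒ [-6,5,-1,3,-5,6,-4,-2,0,-3]
j=3: 3>-3, skip
j=4: -5≤-3, i=1, swap(1,4) ⇒ [-6,-5,-1,3,5,6,-4,-2,0,-3]
j=5: 6>-3, skip
j=6: -4≤-3, i=2, swap(2,6) ⇒ [-6,-5,-4,3,5,6,-1,-2,0,-3]
(after j=6) data = [-6,-5,-4,3,5,6,-1,-2,0,-3]

[-6,-5,-4,3,5,6,-1,-2,0,-3]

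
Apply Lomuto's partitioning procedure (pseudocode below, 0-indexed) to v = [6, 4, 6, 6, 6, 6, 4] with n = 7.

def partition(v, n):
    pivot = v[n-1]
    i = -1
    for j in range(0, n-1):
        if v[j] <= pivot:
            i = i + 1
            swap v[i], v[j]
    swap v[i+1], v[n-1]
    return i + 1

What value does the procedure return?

1

pivot=4, i=-1
j=0: 6>4, skip
j=1: 4≤4, i=0, swap(0,1) ⇒ [4, 6, 6, 6, 6, 6, 4]
j=2: 6>4, skip
j=3: 6>4, skip
j=4: 6>4, skip
j=5: 6>4, skip
swap(1,6) ⇒ [4, 4, 6, 6, 6, 6, 6]; return 1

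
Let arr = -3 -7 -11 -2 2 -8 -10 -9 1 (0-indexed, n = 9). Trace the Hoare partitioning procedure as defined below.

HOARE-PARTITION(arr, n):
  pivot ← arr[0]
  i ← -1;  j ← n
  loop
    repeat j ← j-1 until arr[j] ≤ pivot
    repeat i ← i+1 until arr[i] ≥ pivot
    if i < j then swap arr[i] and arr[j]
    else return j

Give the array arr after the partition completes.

-9 -7 -11 -10 -8 2 -2 -3 1

pivot=-3
j stops at 7 (-9), i stops at 0 (-3); swap ⇒ -9 -7 -11 -2 2 -8 -10 -3 1
j stops at 6 (-10), i stops at 3 (-2); swap ⇒ -9 -7 -11 -10 2 -8 -2 -3 1
j stops at 5 (-8), i stops at 4 (2); swap ⇒ -9 -7 -11 -10 -8 2 -2 -3 1
j stops at 4, i stops at 5; i≥j ⇒ return 4. arr=-9 -7 -11 -10 -8 2 -2 -3 1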